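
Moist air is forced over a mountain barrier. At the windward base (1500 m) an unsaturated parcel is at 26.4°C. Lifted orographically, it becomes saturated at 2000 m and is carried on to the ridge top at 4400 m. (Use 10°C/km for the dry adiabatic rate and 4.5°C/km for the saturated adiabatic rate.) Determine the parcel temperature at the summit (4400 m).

10.6°C

1500 → 2000 m (dry, 10°C/km): ΔT = -10 × 0.5 = -5°C → T = 21.4°C
2000 → 4400 m (saturated, 4.5°C/km): ΔT = -4.5 × 2.4 = -10.8°C → T = 10.6°C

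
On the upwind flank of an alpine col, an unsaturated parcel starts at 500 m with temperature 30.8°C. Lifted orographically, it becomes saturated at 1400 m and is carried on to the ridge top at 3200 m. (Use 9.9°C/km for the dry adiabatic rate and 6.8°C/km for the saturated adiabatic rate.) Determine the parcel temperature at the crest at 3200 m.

From 500 m to 1400 m (dry): cools by 9.9 × 0.9 = 8.91°C, giving 21.89°C.
From 1400 m to 3200 m (saturated): cools by 6.8 × 1.8 = 12.24°C, giving 9.65°C.

9.65°C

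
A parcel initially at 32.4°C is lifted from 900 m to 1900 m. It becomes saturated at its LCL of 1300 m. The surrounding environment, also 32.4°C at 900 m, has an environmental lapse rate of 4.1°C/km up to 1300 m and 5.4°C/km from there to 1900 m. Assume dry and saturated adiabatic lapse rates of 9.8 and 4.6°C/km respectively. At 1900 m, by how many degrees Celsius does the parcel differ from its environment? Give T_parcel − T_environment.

-1.8°C (parcel cooler than environment)

Parcel:
  Dry to 1300 m: -9.8 × 0.4 km = -3.92°C, so T = 28.48°C.
  Saturated to 1900 m: -4.6 × 0.6 km = -2.76°C, so T = 25.72°C.
Environment:
  Environment, lower layer to 1300 m: -4.1 × 0.4 km = -1.64°C, so T = 30.76°C.
  Environment, upper layer to 1900 m: -5.4 × 0.6 km = -3.24°C, so T = 27.52°C.
T_parcel − T_env = 25.72 − 27.52 = -1.8°C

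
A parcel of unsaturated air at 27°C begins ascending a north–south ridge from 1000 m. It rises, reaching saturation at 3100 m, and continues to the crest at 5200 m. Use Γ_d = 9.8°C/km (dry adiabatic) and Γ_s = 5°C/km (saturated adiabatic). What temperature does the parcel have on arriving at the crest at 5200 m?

-4.08°C

Dry to 3100 m: -9.8 × 2.1 km = -20.58°C, so T = 6.42°C.
Saturated to 5200 m: -5 × 2.1 km = -10.5°C, so T = -4.08°C.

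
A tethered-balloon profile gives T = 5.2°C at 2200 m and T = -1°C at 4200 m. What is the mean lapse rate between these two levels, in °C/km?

Γ = −ΔT/Δz = (5.2 − (-1)) / (4200 − 2200) m
  = 6.2°C / 2 km = 3.1°C/km

3.1°C/km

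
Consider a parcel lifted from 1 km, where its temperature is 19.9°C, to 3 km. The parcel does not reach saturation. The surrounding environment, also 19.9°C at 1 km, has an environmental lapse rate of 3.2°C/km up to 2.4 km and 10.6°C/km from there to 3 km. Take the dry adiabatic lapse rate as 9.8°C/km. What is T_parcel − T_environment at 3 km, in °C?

Parcel:
  From 1000 m to 3000 m (dry): cools by 9.8 × 2 = 19.6°C, giving 0.3°C.
Environment:
  From 1000 m to 2400 m (environment, lower layer): cools by 3.2 × 1.4 = 4.48°C, giving 15.42°C.
  From 2400 m to 3000 m (environment, upper layer): cools by 10.6 × 0.6 = 6.36°C, giving 9.06°C.
T_parcel − T_env = 0.3 − 9.06 = -8.76°C

-8.76°C (parcel cooler than environment)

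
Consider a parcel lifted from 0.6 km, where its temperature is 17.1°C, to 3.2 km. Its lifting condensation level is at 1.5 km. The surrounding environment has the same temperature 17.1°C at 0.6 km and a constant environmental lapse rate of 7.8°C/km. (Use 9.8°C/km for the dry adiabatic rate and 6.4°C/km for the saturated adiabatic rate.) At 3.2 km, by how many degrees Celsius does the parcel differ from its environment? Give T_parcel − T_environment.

+0.58°C (parcel warmer than environment)

Parcel:
  600 → 1500 m (dry, 9.8°C/km): ΔT = -9.8 × 0.9 = -8.82°C → T = 8.28°C
  1500 → 3200 m (saturated, 6.4°C/km): ΔT = -6.4 × 1.7 = -10.88°C → T = -2.6°C
Environment:
  600 → 3200 m (environment, 7.8°C/km): ΔT = -7.8 × 2.6 = -20.28°C → T = -3.18°C
T_parcel − T_env = -2.6 − (-3.18) = +0.58°C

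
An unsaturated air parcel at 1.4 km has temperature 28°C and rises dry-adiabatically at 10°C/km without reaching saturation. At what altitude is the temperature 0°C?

Height above start = (28 − 0) / 10 = 2.8 km
Altitude = 1400 m + 2800 m = 4200 m

4.2 km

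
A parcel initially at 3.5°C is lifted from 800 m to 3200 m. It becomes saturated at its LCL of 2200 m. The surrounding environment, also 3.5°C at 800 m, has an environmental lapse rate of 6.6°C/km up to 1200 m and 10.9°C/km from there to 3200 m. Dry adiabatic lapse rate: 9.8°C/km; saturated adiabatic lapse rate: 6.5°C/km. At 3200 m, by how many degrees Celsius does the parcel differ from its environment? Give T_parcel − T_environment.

+4.22°C (parcel warmer than environment)

Parcel:
  800 → 2200 m (dry, 9.8°C/km): ΔT = -9.8 × 1.4 = -13.72°C → T = -10.22°C
  2200 → 3200 m (saturated, 6.5°C/km): ΔT = -6.5 × 1 = -6.5°C → T = -16.72°C
Environment:
  800 → 1200 m (environment, lower layer, 6.6°C/km): ΔT = -6.6 × 0.4 = -2.64°C → T = 0.86°C
  1200 → 3200 m (environment, upper layer, 10.9°C/km): ΔT = -10.9 × 2 = -21.8°C → T = -20.94°C
T_parcel − T_env = -16.72 − (-20.94) = +4.22°C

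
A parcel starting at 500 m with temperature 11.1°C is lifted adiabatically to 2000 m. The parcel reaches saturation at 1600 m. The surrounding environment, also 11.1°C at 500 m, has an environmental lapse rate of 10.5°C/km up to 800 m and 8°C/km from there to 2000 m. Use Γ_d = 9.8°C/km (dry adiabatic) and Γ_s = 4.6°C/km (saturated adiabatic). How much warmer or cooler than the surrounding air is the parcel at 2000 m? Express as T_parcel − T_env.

Parcel:
  500–1600 m, dry: Δz = 1.1 km ⇒ ΔT = -10.78°C; T = 0.32°C
  1600–2000 m, saturated: Δz = 0.4 km ⇒ ΔT = -1.84°C; T = -1.52°C
Environment:
  500–800 m, environment, lower layer: Δz = 0.3 km ⇒ ΔT = -3.15°C; T = 7.95°C
  800–2000 m, environment, upper layer: Δz = 1.2 km ⇒ ΔT = -9.6°C; T = -1.65°C
T_parcel − T_env = -1.52 − (-1.65) = +0.13°C

+0.13°C (parcel warmer than environment)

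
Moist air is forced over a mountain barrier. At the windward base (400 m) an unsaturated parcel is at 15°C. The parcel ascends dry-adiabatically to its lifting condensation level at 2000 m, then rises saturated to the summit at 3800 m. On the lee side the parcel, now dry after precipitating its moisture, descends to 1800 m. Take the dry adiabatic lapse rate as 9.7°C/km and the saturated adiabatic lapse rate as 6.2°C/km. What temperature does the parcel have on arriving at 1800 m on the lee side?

From 400 m to 2000 m (dry): cools by 9.7 × 1.6 = 15.52°C, giving -0.52°C.
From 2000 m to 3800 m (saturated): cools by 6.2 × 1.8 = 11.16°C, giving -11.68°C.
From 3800 m to 1800 m (dry descent): warms by 9.7 × 2 = 19.4°C, giving 7.72°C.

7.72°C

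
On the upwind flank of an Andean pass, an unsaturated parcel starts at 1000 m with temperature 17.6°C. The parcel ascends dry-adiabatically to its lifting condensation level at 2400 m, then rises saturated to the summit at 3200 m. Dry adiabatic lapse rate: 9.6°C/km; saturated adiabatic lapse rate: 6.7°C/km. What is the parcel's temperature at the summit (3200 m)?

1000 → 2400 m (dry, 9.6°C/km): ΔT = -9.6 × 1.4 = -13.44°C → T = 4.16°C
2400 → 3200 m (saturated, 6.7°C/km): ΔT = -6.7 × 0.8 = -5.36°C → T = -1.2°C

-1.2°C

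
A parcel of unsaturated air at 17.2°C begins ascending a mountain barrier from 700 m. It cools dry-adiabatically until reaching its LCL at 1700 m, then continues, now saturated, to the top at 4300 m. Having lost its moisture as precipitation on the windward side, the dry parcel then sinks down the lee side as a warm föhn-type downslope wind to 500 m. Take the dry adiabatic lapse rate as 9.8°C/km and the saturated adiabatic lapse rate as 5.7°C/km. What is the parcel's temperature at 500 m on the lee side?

From 700 m to 1700 m (dry): cools by 9.8 × 1 = 9.8°C, giving 7.4°C.
From 1700 m to 4300 m (saturated): cools by 5.7 × 2.6 = 14.82°C, giving -7.42°C.
From 4300 m to 500 m (dry descent): warms by 9.8 × 3.8 = 37.24°C, giving 29.82°C.

29.82°C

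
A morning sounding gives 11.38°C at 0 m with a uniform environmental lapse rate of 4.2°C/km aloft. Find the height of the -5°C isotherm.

3900 m

Height above start = (11.38 − (-5)) / 4.2 = 3.9 km
Altitude = 0 m + 3900 m = 3900 m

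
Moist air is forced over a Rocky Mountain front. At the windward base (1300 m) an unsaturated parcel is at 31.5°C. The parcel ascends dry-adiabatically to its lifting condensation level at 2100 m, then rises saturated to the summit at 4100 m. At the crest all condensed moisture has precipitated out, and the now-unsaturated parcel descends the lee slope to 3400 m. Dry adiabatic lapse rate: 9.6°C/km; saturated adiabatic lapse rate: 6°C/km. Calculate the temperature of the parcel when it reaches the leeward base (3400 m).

18.54°C

Dry to 2100 m: -9.6 × 0.8 km = -7.68°C, so T = 23.82°C.
Saturated to 4100 m: -6 × 2 km = -12°C, so T = 11.82°C.
Dry descent to 3400 m: +9.6 × 0.7 km = +6.72°C, so T = 18.54°C.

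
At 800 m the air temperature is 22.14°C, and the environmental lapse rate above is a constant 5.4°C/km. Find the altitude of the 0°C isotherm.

Height above start = (22.14 − 0) / 5.4 = 4.1 km
Altitude = 800 m + 4100 m = 4900 m

4900 m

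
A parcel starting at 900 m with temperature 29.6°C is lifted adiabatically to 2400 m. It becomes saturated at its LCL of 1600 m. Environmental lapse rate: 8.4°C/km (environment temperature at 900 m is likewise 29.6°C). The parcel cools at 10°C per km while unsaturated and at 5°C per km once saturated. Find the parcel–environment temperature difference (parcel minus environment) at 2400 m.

+1.6°C (parcel warmer than environment)

Parcel:
  Dry to 1600 m: -10 × 0.7 km = -7°C, so T = 22.6°C.
  Saturated to 2400 m: -5 × 0.8 km = -4°C, so T = 18.6°C.
Environment:
  Environment to 2400 m: -8.4 × 1.5 km = -12.6°C, so T = 17°C.
T_parcel − T_env = 18.6 − 17 = +1.6°C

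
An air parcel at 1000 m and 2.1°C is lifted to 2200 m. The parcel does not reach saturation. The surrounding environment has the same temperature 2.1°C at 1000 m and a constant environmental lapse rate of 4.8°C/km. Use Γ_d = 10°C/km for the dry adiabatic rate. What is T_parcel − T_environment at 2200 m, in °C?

-6.24°C (parcel cooler than environment)

Parcel:
  From 1000 m to 2200 m (dry): cools by 10 × 1.2 = 12°C, giving -9.9°C.
Environment:
  From 1000 m to 2200 m (environment): cools by 4.8 × 1.2 = 5.76°C, giving -3.66°C.
T_parcel − T_env = -9.9 − (-3.66) = -6.24°C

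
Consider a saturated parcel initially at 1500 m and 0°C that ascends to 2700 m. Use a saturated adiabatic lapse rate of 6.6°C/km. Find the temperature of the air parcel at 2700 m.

-7.92°C

From 1500 m to 2700 m (saturated adiabatic): cools by 6.6 × 1.2 = 7.92°C, giving -7.92°C.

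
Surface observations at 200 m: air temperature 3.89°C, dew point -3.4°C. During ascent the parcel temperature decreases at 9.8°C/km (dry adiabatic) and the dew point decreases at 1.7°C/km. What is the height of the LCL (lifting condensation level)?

T and T_d converge at 9.8 − 1.7 = 8.1°C per km
Height above start = (3.89 − (-3.4)) / 8.1 = 0.9 km
LCL altitude = 200 m + 900 m = 1100 m

1100 m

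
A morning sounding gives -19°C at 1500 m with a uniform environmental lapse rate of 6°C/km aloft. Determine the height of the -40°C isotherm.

5000 m

Height above start = (-19 − (-40)) / 6 = 3.5 km
Altitude = 1500 m + 3500 m = 5000 m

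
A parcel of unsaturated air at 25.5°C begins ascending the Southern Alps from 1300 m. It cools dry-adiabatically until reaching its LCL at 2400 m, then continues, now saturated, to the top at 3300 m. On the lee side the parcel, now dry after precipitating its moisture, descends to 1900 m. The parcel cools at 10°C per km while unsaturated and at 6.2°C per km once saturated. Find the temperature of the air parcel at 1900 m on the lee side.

22.92°C

Dry to 2400 m: -10 × 1.1 km = -11°C, so T = 14.5°C.
Saturated to 3300 m: -6.2 × 0.9 km = -5.58°C, so T = 8.92°C.
Dry descent to 1900 m: +10 × 1.4 km = +14°C, so T = 22.92°C.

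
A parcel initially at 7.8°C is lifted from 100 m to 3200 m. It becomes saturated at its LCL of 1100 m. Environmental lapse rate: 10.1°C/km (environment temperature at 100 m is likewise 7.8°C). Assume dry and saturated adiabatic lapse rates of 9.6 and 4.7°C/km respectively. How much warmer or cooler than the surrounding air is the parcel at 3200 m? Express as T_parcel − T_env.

Parcel:
  Dry to 1100 m: -9.6 × 1 km = -9.6°C, so T = -1.8°C.
  Saturated to 3200 m: -4.7 × 2.1 km = -9.87°C, so T = -11.67°C.
Environment:
  Environment to 3200 m: -10.1 × 3.1 km = -31.31°C, so T = -23.51°C.
T_parcel − T_env = -11.67 − (-23.51) = +11.84°C

+11.84°C (parcel warmer than environment)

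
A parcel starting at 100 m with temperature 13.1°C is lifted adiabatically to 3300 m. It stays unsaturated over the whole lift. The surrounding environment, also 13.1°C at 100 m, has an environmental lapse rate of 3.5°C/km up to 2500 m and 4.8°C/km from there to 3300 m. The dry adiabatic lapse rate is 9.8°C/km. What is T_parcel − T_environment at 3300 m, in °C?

-19.12°C (parcel cooler than environment)

Parcel:
  100–3300 m, dry: Δz = 3.2 km ⇒ ΔT = -31.36°C; T = -18.26°C
Environment:
  100–2500 m, environment, lower layer: Δz = 2.4 km ⇒ ΔT = -8.4°C; T = 4.7°C
  2500–3300 m, environment, upper layer: Δz = 0.8 km ⇒ ΔT = -3.84°C; T = 0.86°C
T_parcel − T_env = -18.26 − 0.86 = -19.12°C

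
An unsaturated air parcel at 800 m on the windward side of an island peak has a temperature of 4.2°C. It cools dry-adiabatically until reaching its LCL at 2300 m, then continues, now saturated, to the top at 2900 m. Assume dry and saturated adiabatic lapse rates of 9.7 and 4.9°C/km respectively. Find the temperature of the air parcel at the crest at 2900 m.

From 800 m to 2300 m (dry): cools by 9.7 × 1.5 = 14.55°C, giving -10.35°C.
From 2300 m to 2900 m (saturated): cools by 4.9 × 0.6 = 2.94°C, giving -13.29°C.

-13.29°C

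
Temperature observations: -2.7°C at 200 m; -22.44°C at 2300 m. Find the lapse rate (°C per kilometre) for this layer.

Γ = −ΔT/Δz = (-2.7 − (-22.44)) / (2300 − 200) m
  = 19.74°C / 2.1 km = 9.4°C/km

9.4°C/km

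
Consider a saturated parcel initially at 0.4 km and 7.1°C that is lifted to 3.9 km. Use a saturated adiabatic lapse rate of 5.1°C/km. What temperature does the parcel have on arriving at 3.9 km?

-10.75°C

Saturated adiabatic to 3900 m: -5.1 × 3.5 km = -17.85°C, so T = -10.75°C.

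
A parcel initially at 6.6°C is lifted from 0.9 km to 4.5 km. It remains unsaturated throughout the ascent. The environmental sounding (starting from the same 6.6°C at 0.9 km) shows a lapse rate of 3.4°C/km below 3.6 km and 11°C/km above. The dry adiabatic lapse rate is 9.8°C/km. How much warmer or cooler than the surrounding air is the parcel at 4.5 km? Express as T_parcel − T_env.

-16.2°C (parcel cooler than environment)

Parcel:
  Dry to 4500 m: -9.8 × 3.6 km = -35.28°C, so T = -28.68°C.
Environment:
  Environment, lower layer to 3600 m: -3.4 × 2.7 km = -9.18°C, so T = -2.58°C.
  Environment, upper layer to 4500 m: -11 × 0.9 km = -9.9°C, so T = -12.48°C.
T_parcel − T_env = -28.68 − (-12.48) = -16.2°C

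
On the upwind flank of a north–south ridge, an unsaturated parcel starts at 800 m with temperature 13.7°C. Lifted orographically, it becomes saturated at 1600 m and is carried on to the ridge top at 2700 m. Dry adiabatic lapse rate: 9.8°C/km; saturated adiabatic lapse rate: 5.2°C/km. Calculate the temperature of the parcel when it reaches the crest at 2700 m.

0.14°C

From 800 m to 1600 m (dry): cools by 9.8 × 0.8 = 7.84°C, giving 5.86°C.
From 1600 m to 2700 m (saturated): cools by 5.2 × 1.1 = 5.72°C, giving 0.14°C.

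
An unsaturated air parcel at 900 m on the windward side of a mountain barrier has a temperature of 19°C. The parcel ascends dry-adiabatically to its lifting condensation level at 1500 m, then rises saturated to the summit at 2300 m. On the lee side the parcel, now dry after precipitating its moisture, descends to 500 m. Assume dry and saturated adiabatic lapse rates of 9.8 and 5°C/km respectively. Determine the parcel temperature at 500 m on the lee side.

900 → 1500 m (dry, 9.8°C/km): ΔT = -9.8 × 0.6 = -5.88°C → T = 13.12°C
1500 → 2300 m (saturated, 5°C/km): ΔT = -5 × 0.8 = -4°C → T = 9.12°C
2300 → 500 m (dry descent, 9.8°C/km): ΔT = +9.8 × 1.8 = +17.64°C → T = 26.76°C

26.76°C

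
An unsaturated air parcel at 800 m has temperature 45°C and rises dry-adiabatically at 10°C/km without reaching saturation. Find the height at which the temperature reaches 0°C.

Height above start = (45 − 0) / 10 = 4.5 km
Altitude = 800 m + 4500 m = 5300 m

5300 m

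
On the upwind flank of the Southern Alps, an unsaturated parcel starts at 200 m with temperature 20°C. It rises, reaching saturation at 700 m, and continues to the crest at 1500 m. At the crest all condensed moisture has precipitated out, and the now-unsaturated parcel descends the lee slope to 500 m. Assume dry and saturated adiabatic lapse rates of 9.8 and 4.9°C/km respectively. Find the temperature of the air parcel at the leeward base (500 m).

20.98°C

Dry to 700 m: -9.8 × 0.5 km = -4.9°C, so T = 15.1°C.
Saturated to 1500 m: -4.9 × 0.8 km = -3.92°C, so T = 11.18°C.
Dry descent to 500 m: +9.8 × 1 km = +9.8°C, so T = 20.98°C.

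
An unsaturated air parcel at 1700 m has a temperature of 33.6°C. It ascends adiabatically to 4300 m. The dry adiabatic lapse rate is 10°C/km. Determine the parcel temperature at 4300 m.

Dry adiabatic to 4300 m: -10 × 2.6 km = -26°C, so T = 7.6°C.

7.6°C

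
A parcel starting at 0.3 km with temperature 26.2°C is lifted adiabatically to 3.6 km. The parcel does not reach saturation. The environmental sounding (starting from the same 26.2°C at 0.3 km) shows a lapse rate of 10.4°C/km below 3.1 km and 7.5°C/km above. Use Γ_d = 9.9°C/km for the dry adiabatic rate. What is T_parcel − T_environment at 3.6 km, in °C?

+0.2°C (parcel warmer than environment)

Parcel:
  Dry to 3600 m: -9.9 × 3.3 km = -32.67°C, so T = -6.47°C.
Environment:
  Environment, lower layer to 3100 m: -10.4 × 2.8 km = -29.12°C, so T = -2.92°C.
  Environment, upper layer to 3600 m: -7.5 × 0.5 km = -3.75°C, so T = -6.67°C.
T_parcel − T_env = -6.47 − (-6.67) = +0.2°C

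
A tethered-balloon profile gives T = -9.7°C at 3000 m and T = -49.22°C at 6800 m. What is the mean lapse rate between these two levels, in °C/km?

Γ = −ΔT/Δz = (-9.7 − (-49.22)) / (6800 − 3000) m
  = 39.52°C / 3.8 km = 10.4°C/km

10.4°C/km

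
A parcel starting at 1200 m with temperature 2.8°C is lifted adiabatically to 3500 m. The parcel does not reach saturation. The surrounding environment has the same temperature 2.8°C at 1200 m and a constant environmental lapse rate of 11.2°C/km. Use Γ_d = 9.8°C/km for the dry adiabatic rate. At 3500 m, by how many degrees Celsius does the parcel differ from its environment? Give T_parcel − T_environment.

Parcel:
  From 1200 m to 3500 m (dry): cools by 9.8 × 2.3 = 22.54°C, giving -19.74°C.
Environment:
  From 1200 m to 3500 m (environment): cools by 11.2 × 2.3 = 25.76°C, giving -22.96°C.
T_parcel − T_env = -19.74 − (-22.96) = +3.22°C

+3.22°C (parcel warmer than environment)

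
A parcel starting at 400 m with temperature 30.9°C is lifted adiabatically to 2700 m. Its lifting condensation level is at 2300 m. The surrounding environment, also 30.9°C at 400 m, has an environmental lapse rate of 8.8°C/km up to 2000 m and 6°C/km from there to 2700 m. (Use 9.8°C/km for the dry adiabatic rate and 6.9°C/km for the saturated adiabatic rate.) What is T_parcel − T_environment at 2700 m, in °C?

-3.1°C (parcel cooler than environment)

Parcel:
  400–2300 m, dry: Δz = 1.9 km ⇒ ΔT = -18.62°C; T = 12.28°C
  2300–2700 m, saturated: Δz = 0.4 km ⇒ ΔT = -2.76°C; T = 9.52°C
Environment:
  400–2000 m, environment, lower layer: Δz = 1.6 km ⇒ ΔT = -14.08°C; T = 16.82°C
  2000–2700 m, environment, upper layer: Δz = 0.7 km ⇒ ΔT = -4.2°C; T = 12.62°C
T_parcel − T_env = 9.52 − 12.62 = -3.1°C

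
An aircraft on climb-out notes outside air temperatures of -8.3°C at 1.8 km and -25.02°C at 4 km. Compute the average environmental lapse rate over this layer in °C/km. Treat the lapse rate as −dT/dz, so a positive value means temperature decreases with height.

7.6°C/km

Γ = −ΔT/Δz = (-8.3 − (-25.02)) / (4000 − 1800) m
  = 16.72°C / 2.2 km = 7.6°C/km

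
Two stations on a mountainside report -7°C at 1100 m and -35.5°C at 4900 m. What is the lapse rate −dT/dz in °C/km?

Γ = −ΔT/Δz = (-7 − (-35.5)) / (4900 − 1100) m
  = 28.5°C / 3.8 km = 7.5°C/km

7.5°C/km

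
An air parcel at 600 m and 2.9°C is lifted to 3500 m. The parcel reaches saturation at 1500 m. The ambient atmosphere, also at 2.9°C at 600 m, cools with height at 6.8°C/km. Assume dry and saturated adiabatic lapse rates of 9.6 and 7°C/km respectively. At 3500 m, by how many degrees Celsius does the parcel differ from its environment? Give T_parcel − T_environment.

Parcel:
  Dry to 1500 m: -9.6 × 0.9 km = -8.64°C, so T = -5.74°C.
  Saturated to 3500 m: -7 × 2 km = -14°C, so T = -19.74°C.
Environment:
  Environment to 3500 m: -6.8 × 2.9 km = -19.72°C, so T = -16.82°C.
T_parcel − T_env = -19.74 − (-16.82) = -2.92°C

-2.92°C (parcel cooler than environment)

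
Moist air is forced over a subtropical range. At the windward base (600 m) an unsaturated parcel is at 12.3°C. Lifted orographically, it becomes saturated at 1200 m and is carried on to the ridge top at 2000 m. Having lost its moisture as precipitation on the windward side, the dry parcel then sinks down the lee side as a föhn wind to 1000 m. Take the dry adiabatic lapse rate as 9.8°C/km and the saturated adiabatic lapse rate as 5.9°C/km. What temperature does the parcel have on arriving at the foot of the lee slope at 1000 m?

From 600 m to 1200 m (dry): cools by 9.8 × 0.6 = 5.88°C, giving 6.42°C.
From 1200 m to 2000 m (saturated): cools by 5.9 × 0.8 = 4.72°C, giving 1.7°C.
From 2000 m to 1000 m (dry descent): warms by 9.8 × 1 = 9.8°C, giving 11.5°C.

11.5°C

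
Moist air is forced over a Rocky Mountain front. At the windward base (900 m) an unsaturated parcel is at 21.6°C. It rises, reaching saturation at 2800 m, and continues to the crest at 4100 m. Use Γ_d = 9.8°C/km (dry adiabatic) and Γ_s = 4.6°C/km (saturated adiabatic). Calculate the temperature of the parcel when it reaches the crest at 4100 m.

-3°C

900–2800 m, dry: Δz = 1.9 km ⇒ ΔT = -18.62°C; T = 2.98°C
2800–4100 m, saturated: Δz = 1.3 km ⇒ ΔT = -5.98°C; T = -3°C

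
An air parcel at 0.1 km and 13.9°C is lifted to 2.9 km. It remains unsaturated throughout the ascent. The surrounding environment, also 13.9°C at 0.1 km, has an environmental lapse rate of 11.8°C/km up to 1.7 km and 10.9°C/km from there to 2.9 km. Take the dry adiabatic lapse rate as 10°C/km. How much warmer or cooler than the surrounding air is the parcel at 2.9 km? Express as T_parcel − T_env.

+3.96°C (parcel warmer than environment)

Parcel:
  From 100 m to 2900 m (dry): cools by 10 × 2.8 = 28°C, giving -14.1°C.
Environment:
  From 100 m to 1700 m (environment, lower layer): cools by 11.8 × 1.6 = 18.88°C, giving -4.98°C.
  From 1700 m to 2900 m (environment, upper layer): cools by 10.9 × 1.2 = 13.08°C, giving -18.06°C.
T_parcel − T_env = -14.1 − (-18.06) = +3.96°C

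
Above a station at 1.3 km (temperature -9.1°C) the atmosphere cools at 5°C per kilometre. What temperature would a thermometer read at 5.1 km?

-28.1°C

1300–5100 m, environmental: Δz = 3.8 km ⇒ ΔT = -19°C; T = -28.1°C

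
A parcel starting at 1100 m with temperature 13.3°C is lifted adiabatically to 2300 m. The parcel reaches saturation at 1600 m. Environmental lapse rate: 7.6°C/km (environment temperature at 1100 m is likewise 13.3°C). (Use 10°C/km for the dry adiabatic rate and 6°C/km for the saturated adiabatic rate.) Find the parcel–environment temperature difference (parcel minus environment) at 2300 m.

Parcel:
  1100 → 1600 m (dry, 10°C/km): ΔT = -10 × 0.5 = -5°C → T = 8.3°C
  1600 → 2300 m (saturated, 6°C/km): ΔT = -6 × 0.7 = -4.2°C → T = 4.1°C
Environment:
  1100 → 2300 m (environment, 7.6°C/km): ΔT = -7.6 × 1.2 = -9.12°C → T = 4.18°C
T_parcel − T_env = 4.1 − 4.18 = -0.08°C

-0.08°C (parcel cooler than environment)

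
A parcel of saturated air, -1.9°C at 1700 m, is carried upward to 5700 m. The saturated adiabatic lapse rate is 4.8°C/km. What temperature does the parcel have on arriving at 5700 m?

From 1700 m to 5700 m (saturated adiabatic): cools by 4.8 × 4 = 19.2°C, giving -21.1°C.

-21.1°C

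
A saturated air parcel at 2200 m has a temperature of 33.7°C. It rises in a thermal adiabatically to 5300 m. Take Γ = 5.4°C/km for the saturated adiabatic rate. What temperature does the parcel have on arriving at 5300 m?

2200–5300 m, saturated adiabatic: Δz = 3.1 km ⇒ ΔT = -16.74°C; T = 16.96°C

16.96°C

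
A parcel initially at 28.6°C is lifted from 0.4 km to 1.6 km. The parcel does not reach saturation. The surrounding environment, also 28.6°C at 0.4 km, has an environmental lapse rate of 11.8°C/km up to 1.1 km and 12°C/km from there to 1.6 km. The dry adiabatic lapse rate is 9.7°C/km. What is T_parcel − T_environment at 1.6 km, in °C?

+2.62°C (parcel warmer than environment)

Parcel:
  400 → 1600 m (dry, 9.7°C/km): ΔT = -9.7 × 1.2 = -11.64°C → T = 16.96°C
Environment:
  400 → 1100 m (environment, lower layer, 11.8°C/km): ΔT = -11.8 × 0.7 = -8.26°C → T = 20.34°C
  1100 → 1600 m (environment, upper layer, 12°C/km): ΔT = -12 × 0.5 = -6°C → T = 14.34°C
T_parcel − T_env = 16.96 − 14.34 = +2.62°C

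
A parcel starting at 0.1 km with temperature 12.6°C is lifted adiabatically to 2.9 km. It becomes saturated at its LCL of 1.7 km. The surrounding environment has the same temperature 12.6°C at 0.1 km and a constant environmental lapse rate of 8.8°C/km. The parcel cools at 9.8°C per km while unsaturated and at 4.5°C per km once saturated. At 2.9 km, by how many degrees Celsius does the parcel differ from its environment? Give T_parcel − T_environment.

+3.56°C (parcel warmer than environment)

Parcel:
  Dry to 1700 m: -9.8 × 1.6 km = -15.68°C, so T = -3.08°C.
  Saturated to 2900 m: -4.5 × 1.2 km = -5.4°C, so T = -8.48°C.
Environment:
  Environment to 2900 m: -8.8 × 2.8 km = -24.64°C, so T = -12.04°C.
T_parcel − T_env = -8.48 − (-12.04) = +3.56°C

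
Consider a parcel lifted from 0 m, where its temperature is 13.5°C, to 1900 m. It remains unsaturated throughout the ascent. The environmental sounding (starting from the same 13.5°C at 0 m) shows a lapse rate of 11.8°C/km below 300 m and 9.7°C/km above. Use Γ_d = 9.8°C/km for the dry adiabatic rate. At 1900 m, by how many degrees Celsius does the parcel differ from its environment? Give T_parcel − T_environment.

Parcel:
  0 → 1900 m (dry, 9.8°C/km): ΔT = -9.8 × 1.9 = -18.62°C → T = -5.12°C
Environment:
  0 → 300 m (environment, lower layer, 11.8°C/km): ΔT = -11.8 × 0.3 = -3.54°C → T = 9.96°C
  300 → 1900 m (environment, upper layer, 9.7°C/km): ΔT = -9.7 × 1.6 = -15.52°C → T = -5.56°C
T_parcel − T_env = -5.12 − (-5.56) = +0.44°C

+0.44°C (parcel warmer than environment)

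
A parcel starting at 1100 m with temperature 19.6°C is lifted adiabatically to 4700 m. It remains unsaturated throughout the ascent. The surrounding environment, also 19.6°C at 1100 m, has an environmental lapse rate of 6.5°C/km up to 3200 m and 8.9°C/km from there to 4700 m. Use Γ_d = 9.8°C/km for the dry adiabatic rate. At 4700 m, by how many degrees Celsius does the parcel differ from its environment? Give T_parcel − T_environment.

Parcel:
  Dry to 4700 m: -9.8 × 3.6 km = -35.28°C, so T = -15.68°C.
Environment:
  Environment, lower layer to 3200 m: -6.5 × 2.1 km = -13.65°C, so T = 5.95°C.
  Environment, upper layer to 4700 m: -8.9 × 1.5 km = -13.35°C, so T = -7.4°C.
T_parcel − T_env = -15.68 − (-7.4) = -8.28°C

-8.28°C (parcel cooler than environment)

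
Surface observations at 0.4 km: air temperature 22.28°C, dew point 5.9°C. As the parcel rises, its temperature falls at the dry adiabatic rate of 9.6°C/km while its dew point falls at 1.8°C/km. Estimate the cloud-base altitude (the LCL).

T and T_d converge at 9.6 − 1.8 = 7.8°C per km
Height above start = (22.28 − 5.9) / 7.8 = 2.1 km
LCL altitude = 400 m + 2100 m = 2500 m

2.5 km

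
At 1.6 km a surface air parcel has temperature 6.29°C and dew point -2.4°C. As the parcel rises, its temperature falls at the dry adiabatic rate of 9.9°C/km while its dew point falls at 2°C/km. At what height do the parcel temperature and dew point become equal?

2.7 km

T and T_d converge at 9.9 − 2 = 7.9°C per km
Height above start = (6.29 − (-2.4)) / 7.9 = 1.1 km
LCL altitude = 1600 m + 1100 m = 2700 m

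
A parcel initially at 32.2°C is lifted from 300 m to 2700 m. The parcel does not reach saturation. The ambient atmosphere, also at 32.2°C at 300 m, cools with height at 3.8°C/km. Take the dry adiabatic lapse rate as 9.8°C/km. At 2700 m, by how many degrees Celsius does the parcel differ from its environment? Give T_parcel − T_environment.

Parcel:
  300 → 2700 m (dry, 9.8°C/km): ΔT = -9.8 × 2.4 = -23.52°C → T = 8.68°C
Environment:
  300 → 2700 m (environment, 3.8°C/km): ΔT = -3.8 × 2.4 = -9.12°C → T = 23.08°C
T_parcel − T_env = 8.68 − 23.08 = -14.4°C

-14.4°C (parcel cooler than environment)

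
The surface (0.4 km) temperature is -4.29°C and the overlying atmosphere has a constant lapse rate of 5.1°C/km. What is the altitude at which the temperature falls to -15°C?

Height above start = (-4.29 − (-15)) / 5.1 = 2.1 km
Altitude = 400 m + 2100 m = 2500 m

2.5 km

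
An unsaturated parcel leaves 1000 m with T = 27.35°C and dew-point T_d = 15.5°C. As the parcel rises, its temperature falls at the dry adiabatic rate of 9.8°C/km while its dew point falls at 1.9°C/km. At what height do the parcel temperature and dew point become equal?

2500 m

T and T_d converge at 9.8 − 1.9 = 7.9°C per km
Height above start = (27.35 − 15.5) / 7.9 = 1.5 km
LCL altitude = 1000 m + 1500 m = 2500 m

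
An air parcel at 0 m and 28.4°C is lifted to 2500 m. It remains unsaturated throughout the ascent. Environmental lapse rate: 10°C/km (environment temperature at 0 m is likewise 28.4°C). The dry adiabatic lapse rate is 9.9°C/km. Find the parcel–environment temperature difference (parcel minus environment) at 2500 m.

+0.25°C (parcel warmer than environment)

Parcel:
  0–2500 m, dry: Δz = 2.5 km ⇒ ΔT = -24.75°C; T = 3.65°C
Environment:
  0–2500 m, environment: Δz = 2.5 km ⇒ ΔT = -25°C; T = 3.4°C
T_parcel − T_env = 3.65 − 3.4 = +0.25°C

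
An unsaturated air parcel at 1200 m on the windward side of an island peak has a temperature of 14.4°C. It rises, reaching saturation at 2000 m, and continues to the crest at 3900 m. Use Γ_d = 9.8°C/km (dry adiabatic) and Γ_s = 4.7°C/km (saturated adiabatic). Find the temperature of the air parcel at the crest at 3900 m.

1200–2000 m, dry: Δz = 0.8 km ⇒ ΔT = -7.84°C; T = 6.56°C
2000–3900 m, saturated: Δz = 1.9 km ⇒ ΔT = -8.93°C; T = -2.37°C

-2.37°C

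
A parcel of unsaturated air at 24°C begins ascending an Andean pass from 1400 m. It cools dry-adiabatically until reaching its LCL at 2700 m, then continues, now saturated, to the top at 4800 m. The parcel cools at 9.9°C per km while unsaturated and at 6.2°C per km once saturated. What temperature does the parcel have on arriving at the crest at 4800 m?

-1.89°C

Dry to 2700 m: -9.9 × 1.3 km = -12.87°C, so T = 11.13°C.
Saturated to 4800 m: -6.2 × 2.1 km = -13.02°C, so T = -1.89°C.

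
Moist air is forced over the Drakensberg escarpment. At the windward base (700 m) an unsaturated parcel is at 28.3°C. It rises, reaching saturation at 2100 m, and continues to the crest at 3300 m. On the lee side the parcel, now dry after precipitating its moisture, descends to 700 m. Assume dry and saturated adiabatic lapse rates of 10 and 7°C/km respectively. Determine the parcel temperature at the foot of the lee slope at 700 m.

700 → 2100 m (dry, 10°C/km): ΔT = -10 × 1.4 = -14°C → T = 14.3°C
2100 → 3300 m (saturated, 7°C/km): ΔT = -7 × 1.2 = -8.4°C → T = 5.9°C
3300 → 700 m (dry descent, 10°C/km): ΔT = +10 × 2.6 = +26°C → T = 31.9°C

31.9°C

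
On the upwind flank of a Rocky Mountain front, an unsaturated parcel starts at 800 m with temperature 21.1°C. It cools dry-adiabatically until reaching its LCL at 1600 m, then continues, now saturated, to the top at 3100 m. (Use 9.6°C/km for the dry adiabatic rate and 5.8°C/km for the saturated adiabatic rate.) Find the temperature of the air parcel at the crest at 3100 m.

800–1600 m, dry: Δz = 0.8 km ⇒ ΔT = -7.68°C; T = 13.42°C
1600–3100 m, saturated: Δz = 1.5 km ⇒ ΔT = -8.7°C; T = 4.72°C

4.72°C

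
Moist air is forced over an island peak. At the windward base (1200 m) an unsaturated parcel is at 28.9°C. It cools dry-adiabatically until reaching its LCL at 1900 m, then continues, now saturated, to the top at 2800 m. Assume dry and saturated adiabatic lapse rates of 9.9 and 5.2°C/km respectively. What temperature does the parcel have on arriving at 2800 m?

From 1200 m to 1900 m (dry): cools by 9.9 × 0.7 = 6.93°C, giving 21.97°C.
From 1900 m to 2800 m (saturated): cools by 5.2 × 0.9 = 4.68°C, giving 17.29°C.

17.29°C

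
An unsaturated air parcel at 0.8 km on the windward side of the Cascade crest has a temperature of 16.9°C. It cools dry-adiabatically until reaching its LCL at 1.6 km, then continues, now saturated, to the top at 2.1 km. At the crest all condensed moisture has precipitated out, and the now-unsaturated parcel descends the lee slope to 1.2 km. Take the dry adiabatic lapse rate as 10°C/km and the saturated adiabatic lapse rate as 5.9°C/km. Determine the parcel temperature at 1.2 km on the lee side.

800–1600 m, dry: Δz = 0.8 km ⇒ ΔT = -8°C; T = 8.9°C
1600–2100 m, saturated: Δz = 0.5 km ⇒ ΔT = -2.95°C; T = 5.95°C
2100–1200 m, dry descent: Δz = 0.9 km ⇒ ΔT = +9°C; T = 14.95°C

14.95°C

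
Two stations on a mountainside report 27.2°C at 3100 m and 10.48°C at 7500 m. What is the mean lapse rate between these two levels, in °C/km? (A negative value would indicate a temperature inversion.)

Γ = −ΔT/Δz = (27.2 − 10.48) / (7500 − 3100) m
  = 16.72°C / 4.4 km = 3.8°C/km

3.8°C/km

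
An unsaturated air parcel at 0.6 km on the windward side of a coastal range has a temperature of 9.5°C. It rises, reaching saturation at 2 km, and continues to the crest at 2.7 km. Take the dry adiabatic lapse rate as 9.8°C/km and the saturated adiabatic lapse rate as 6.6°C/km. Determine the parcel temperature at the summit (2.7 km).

-8.84°C

600 → 2000 m (dry, 9.8°C/km): ΔT = -9.8 × 1.4 = -13.72°C → T = -4.22°C
2000 → 2700 m (saturated, 6.6°C/km): ΔT = -6.6 × 0.7 = -4.62°C → T = -8.84°C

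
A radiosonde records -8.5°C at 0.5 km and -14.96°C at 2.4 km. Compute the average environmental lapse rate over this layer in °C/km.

3.4°C/km

Γ = −ΔT/Δz = (-8.5 − (-14.96)) / (2400 − 500) m
  = 6.46°C / 1.9 km = 3.4°C/km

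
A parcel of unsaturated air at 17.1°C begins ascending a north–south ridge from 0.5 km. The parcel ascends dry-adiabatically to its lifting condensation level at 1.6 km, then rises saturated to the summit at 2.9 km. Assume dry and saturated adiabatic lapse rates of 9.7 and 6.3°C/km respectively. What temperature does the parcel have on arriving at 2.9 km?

Dry to 1600 m: -9.7 × 1.1 km = -10.67°C, so T = 6.43°C.
Saturated to 2900 m: -6.3 × 1.3 km = -8.19°C, so T = -1.76°C.

-1.76°C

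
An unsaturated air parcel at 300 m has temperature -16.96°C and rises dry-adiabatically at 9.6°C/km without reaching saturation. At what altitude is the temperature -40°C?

2700 m

Height above start = (-16.96 − (-40)) / 9.6 = 2.4 km
Altitude = 300 m + 2400 m = 2700 m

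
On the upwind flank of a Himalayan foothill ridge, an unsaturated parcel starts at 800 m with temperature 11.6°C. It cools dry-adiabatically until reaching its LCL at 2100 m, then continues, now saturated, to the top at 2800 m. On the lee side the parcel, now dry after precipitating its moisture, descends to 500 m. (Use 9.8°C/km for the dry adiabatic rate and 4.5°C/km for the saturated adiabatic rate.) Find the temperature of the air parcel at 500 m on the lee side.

From 800 m to 2100 m (dry): cools by 9.8 × 1.3 = 12.74°C, giving -1.14°C.
From 2100 m to 2800 m (saturated): cools by 4.5 × 0.7 = 3.15°C, giving -4.29°C.
From 2800 m to 500 m (dry descent): warms by 9.8 × 2.3 = 22.54°C, giving 18.25°C.

18.25°C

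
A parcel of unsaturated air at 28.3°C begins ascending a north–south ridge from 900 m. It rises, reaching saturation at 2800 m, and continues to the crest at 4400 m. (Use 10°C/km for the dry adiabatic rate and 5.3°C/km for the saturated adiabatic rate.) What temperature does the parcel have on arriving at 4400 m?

900 → 2800 m (dry, 10°C/km): ΔT = -10 × 1.9 = -19°C → T = 9.3°C
2800 → 4400 m (saturated, 5.3°C/km): ΔT = -5.3 × 1.6 = -8.48°C → T = 0.82°C

0.82°C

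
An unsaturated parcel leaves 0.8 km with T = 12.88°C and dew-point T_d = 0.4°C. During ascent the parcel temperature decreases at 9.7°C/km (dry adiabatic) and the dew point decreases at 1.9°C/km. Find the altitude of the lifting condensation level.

2.4 km

T and T_d converge at 9.7 − 1.9 = 7.8°C per km
Height above start = (12.88 − 0.4) / 7.8 = 1.6 km
LCL altitude = 800 m + 1600 m = 2400 m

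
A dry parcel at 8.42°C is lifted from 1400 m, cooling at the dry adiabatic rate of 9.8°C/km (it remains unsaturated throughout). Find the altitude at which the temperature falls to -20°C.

Height above start = (8.42 − (-20)) / 9.8 = 2.9 km
Altitude = 1400 m + 2900 m = 4300 m

4300 m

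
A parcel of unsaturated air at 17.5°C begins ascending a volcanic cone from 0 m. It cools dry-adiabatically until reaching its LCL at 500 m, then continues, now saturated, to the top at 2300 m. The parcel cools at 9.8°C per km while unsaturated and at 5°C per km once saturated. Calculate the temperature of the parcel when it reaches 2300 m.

3.6°C

0–500 m, dry: Δz = 0.5 km ⇒ ΔT = -4.9°C; T = 12.6°C
500–2300 m, saturated: Δz = 1.8 km ⇒ ΔT = -9°C; T = 3.6°C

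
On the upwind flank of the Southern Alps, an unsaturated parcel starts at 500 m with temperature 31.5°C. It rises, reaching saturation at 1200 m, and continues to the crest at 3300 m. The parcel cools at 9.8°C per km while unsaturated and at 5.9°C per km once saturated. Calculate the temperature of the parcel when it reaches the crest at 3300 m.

500–1200 m, dry: Δz = 0.7 km ⇒ ΔT = -6.86°C; T = 24.64°C
1200–3300 m, saturated: Δz = 2.1 km ⇒ ΔT = -12.39°C; T = 12.25°C

12.25°C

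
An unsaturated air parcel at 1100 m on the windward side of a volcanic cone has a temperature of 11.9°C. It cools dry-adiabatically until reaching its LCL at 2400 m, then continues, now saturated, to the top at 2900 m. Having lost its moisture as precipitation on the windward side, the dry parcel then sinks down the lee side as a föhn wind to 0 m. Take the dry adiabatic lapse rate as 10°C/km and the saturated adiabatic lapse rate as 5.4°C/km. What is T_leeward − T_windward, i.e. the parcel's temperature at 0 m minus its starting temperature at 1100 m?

+13.3°C

1100 → 2400 m (dry, 10°C/km): ΔT = -10 × 1.3 = -13°C → T = -1.1°C
2400 → 2900 m (saturated, 5.4°C/km): ΔT = -5.4 × 0.5 = -2.7°C → T = -3.8°C
2900 → 0 m (dry descent, 10°C/km): ΔT = +10 × 2.9 = +29°C → T = 25.2°C
Net change vs windward start: 25.2 − 11.9 = +13.3°C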